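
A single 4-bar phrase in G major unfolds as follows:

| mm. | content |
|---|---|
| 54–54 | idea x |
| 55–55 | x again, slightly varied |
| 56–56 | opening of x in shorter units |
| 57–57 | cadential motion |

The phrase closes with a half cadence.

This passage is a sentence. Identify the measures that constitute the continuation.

measures 56–57

After the presentation (bars 54–55), the continuation covers the fragmentation through the cadence: mm. 56-57.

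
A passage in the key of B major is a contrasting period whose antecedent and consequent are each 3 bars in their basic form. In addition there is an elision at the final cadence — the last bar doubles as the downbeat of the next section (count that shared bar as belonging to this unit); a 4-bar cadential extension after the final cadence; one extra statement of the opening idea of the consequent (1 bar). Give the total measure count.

11 measures

Basic contrasting period: 3 + 3 = 6 bars.
6 (basic form) + 4 (cadential extension) + 1 (extra statement) = 11.
The elision shares a bar with the next section but does not change this unit's count.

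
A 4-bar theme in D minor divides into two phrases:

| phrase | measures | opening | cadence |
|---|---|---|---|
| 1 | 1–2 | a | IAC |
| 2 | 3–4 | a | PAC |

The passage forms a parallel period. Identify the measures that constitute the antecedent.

measures 1–2

The antecedent is the phrase ending with the weaker cadence (imperfect authentic cadence, phrase 1) and the consequent the one ending more conclusively (perfect authentic cadence, phrase 2); the antecedent is mm. 1-2.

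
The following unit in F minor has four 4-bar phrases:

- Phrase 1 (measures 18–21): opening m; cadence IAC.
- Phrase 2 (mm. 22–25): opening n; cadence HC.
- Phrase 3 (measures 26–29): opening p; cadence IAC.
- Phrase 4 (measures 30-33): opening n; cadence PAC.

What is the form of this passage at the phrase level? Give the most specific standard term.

contrasting double period

Four phrases in two halves: the first half (measures 18-25) ends with a half cadence, the second (bars 26-33) with a perfect authentic cadence — a large antecedent–consequent pair, i.e. a double period.
Phrase 3 begins with different material from phrase 1, making it contrasting.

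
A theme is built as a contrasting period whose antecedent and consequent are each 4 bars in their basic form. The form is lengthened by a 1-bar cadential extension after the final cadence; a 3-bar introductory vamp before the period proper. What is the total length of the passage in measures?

12 measures

Basic contrasting period: 4 + 4 = 8 bars.
8 (basic form) + 1 (cadential extension) + 3 (introduction) = 12.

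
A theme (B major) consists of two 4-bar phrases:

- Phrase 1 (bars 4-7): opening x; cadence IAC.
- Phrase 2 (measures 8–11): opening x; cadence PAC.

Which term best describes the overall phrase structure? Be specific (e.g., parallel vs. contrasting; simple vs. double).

parallel period

Phrase 1 ends with an imperfect authentic cadence (weaker) and phrase 2 with a perfect authentic cadence (stronger): antecedent + consequent = a period.
The two phrases open with the same material (x / x), so the period is parallel.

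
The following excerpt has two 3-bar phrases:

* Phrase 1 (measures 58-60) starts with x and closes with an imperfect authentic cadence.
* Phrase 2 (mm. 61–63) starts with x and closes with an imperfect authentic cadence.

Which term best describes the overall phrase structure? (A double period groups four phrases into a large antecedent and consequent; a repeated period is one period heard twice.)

Both phrases have the same opening (x) and the same cadence (imperfect authentic cadence): the second is a restatement, not a consequent, so this is a repeated phrase rather than a period.

repeated phrase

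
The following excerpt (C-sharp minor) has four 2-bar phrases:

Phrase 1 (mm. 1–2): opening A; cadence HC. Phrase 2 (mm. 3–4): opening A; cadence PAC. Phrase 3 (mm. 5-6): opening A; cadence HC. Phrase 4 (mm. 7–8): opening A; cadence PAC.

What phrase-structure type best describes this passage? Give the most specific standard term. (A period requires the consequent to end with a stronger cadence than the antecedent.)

The cadence pattern HC–PAC–HC–PAC is weak–strong twice, and phrases 3–4 restate phrases 1–2: a period heard twice, not a double period (which would end weakly at phrase 2).

repeated period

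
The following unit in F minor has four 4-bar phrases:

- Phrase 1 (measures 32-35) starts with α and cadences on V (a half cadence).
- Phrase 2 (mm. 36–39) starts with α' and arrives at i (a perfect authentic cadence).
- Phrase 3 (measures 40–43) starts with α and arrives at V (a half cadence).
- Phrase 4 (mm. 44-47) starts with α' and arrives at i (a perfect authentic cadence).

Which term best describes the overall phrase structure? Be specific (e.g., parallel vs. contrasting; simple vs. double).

The cadence pattern HC–PAC–HC–PAC is weak–strong twice, and phrases 3–4 restate phrases 1–2: a period heard twice, not a double period (which would end weakly at phrase 2).

repeated period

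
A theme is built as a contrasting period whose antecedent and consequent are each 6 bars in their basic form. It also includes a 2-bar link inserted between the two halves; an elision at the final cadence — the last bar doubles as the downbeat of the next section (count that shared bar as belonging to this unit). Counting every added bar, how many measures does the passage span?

14 measures

Basic contrasting period: 6 + 6 = 12 bars.
12 (basic form) + 2 (link) = 14.
The elision shares a bar with the next section but does not change this unit's count.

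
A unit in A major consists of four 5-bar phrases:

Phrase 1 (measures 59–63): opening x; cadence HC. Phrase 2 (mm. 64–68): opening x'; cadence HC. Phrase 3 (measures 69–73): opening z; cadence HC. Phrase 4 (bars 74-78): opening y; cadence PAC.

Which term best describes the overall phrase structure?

contrasting double period

Four phrases in two halves: the first half (bars 59–68) ends with a half cadence, the second (mm. 69–78) with a perfect authentic cadence — a large antecedent–consequent pair, i.e. a double period.
Phrase 3 begins with different material from phrase 1, making it contrasting.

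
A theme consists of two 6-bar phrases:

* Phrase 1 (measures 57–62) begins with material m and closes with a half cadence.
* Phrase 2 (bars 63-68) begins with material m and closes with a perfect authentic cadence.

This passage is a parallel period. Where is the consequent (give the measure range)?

measures 63–68

The antecedent is the phrase ending with the weaker cadence (half cadence, phrase 1) and the consequent the one ending more conclusively (perfect authentic cadence, phrase 2); the consequent is measures 63–68.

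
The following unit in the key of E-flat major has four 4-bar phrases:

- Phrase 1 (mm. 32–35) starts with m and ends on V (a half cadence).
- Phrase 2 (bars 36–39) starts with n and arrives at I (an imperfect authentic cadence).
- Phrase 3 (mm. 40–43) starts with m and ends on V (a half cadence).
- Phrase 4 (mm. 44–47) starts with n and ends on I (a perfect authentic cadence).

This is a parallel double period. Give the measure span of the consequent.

In a double period the first pair of phrases (ending imperfect authentic cadence) is the large antecedent and the second pair (ending perfect authentic cadence) is the large consequent; the consequent is measures 40–47.

measures 40–47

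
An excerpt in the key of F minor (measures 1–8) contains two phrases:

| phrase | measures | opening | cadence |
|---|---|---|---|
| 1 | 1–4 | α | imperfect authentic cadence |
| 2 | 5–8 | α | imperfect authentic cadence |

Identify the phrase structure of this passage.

repeated phrase

Both phrases have the same opening (α) and the same cadence (imperfect authentic cadence): the second is a restatement, not a consequent, so this is a repeated phrase rather than a period.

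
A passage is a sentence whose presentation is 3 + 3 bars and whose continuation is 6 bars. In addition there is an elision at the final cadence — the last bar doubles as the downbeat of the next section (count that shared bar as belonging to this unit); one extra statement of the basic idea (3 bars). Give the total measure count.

15 measures

Basic sentence: 3 + 3 + 6 = 12 bars.
12 (basic form) + 3 (extra statement) = 15.
The elision shares a bar with the next section but does not change this unit's count.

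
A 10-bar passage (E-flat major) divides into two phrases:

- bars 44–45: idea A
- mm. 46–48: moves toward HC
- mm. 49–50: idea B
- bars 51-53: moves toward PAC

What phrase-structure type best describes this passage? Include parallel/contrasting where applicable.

contrasting period

Phrase 1 ends with a half cadence (weaker) and phrase 2 with a perfect authentic cadence (stronger): antecedent + consequent = a period.
The two phrases open with different material (A / B), so the period is contrasting.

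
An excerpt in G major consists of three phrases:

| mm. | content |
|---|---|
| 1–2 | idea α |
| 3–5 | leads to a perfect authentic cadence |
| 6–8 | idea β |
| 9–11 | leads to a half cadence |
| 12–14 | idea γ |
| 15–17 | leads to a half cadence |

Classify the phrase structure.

The final phrase closes with a half cadence, which is not stronger than the preceding half cadence; the 3 phrases lack an overall antecedent–consequent design and so form a phrase group.

phrase group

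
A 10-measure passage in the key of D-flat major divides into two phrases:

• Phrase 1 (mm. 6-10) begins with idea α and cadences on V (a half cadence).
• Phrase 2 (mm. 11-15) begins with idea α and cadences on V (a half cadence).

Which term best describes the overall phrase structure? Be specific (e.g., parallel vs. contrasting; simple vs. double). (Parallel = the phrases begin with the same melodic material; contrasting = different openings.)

Both phrases have the same opening (α) and the same cadence (half cadence): the second is a restatement, not a consequent, so this is a repeated phrase rather than a period.

repeated phrase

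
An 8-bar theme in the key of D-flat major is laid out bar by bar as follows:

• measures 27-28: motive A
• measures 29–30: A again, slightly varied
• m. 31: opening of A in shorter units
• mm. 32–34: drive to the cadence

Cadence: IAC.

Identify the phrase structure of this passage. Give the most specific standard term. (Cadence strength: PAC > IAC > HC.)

sentence

Basic idea (bars 27-28) + its repetition (bars 29–30) form the presentation; fragmentation and cadence (measures 31–34) form the continuation — the 8-bar whole is a sentence.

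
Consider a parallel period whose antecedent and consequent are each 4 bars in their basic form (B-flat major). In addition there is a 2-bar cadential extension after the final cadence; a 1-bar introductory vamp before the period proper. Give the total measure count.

11 measures

Basic parallel period: 4 + 4 = 8 bars.
8 (basic form) + 2 (cadential extension) + 1 (introduction) = 11.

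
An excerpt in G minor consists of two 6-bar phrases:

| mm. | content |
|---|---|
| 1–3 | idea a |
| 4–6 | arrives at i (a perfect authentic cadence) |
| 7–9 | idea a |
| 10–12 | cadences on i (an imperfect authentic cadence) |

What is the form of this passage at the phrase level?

phrase group

The second phrase closes with an imperfect authentic cadence, which is not stronger than the first phrase's perfect authentic cadence; without a weak→strong cadential pair there is no antecedent–consequent relationship, so this is a phrase group rather than a period.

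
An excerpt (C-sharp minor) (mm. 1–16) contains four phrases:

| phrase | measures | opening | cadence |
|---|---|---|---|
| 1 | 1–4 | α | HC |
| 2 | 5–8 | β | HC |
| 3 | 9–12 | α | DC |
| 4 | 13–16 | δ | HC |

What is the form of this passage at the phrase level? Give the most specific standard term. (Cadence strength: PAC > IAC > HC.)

phrase group

Phrase 4 ends with a half cadence, no stronger than phrase 2's half cadence, so the four phrases do not form a double period; nor do phrases 3–4 duplicate 1–2, so it is not a repeated period. With no phrase reaching a conclusive cadence, the passage is a phrase group.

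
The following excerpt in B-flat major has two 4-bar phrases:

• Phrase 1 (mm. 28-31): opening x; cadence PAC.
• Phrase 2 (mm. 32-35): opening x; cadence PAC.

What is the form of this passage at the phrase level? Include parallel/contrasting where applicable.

Both phrases have the same opening (x) and the same cadence (perfect authentic cadence): the second is a restatement, not a consequent, so this is a repeated phrase rather than a period.

repeated phrase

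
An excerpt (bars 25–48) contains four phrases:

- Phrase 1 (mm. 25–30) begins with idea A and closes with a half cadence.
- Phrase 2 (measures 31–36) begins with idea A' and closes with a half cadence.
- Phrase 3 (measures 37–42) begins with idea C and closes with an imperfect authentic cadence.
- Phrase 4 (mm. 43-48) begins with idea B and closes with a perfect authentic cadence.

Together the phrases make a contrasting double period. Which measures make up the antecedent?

measures 25–36

In a double period the first pair of phrases (ending half cadence) is the large antecedent and the second pair (ending perfect authentic cadence) is the large consequent; the antecedent is measures 25–36.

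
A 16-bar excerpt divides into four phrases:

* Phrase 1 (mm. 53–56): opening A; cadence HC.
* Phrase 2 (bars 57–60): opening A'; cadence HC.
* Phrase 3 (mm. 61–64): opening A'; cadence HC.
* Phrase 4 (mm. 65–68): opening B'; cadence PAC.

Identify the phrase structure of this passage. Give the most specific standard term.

parallel double period

Four phrases in two halves: the first half (mm. 53-60) ends with a half cadence, the second (mm. 61–68) with a perfect authentic cadence — a large antecedent–consequent pair, i.e. a double period.
Phrase 3 begins with the same material as phrase 1, making it parallel.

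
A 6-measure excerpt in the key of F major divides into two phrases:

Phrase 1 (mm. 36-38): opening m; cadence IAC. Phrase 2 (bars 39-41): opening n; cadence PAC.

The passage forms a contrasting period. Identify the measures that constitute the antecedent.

measures 36–38

The antecedent is the phrase ending with the weaker cadence (imperfect authentic cadence, phrase 1) and the consequent the one ending more conclusively (perfect authentic cadence, phrase 2); the antecedent is mm. 36–38.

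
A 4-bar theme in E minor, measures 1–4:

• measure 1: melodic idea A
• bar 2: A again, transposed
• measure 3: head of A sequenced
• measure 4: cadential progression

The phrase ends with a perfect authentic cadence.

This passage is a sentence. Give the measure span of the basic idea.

measures 1–1

The presentation of a sentence is the basic idea (m. 1) plus its repetition (measure 2); the basic idea is therefore m. 1.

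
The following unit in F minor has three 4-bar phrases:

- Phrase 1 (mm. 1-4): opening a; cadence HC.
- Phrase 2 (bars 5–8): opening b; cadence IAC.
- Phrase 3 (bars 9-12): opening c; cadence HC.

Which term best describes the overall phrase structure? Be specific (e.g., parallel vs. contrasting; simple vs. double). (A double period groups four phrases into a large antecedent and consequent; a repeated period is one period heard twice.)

phrase group

The final phrase closes with a half cadence, which is not stronger than the preceding imperfect authentic cadence; the 3 phrases lack an overall antecedent–consequent design and so form a phrase group.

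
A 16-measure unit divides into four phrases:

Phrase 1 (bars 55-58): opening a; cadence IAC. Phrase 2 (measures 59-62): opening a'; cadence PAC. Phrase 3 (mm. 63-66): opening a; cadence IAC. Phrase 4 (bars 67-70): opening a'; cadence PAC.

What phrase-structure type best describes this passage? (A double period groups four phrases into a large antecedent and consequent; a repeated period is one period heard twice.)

The cadence pattern IAC–PAC–IAC–PAC is weak–strong twice, and phrases 3–4 restate phrases 1–2: a period heard twice, not a double period (which would end weakly at phrase 2).

repeated period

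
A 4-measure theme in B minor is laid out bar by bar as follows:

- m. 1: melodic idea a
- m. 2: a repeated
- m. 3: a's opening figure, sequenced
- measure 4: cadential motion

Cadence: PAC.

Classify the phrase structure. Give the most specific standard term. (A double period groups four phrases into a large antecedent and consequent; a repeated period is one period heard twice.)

Basic idea (measure 1) + its repetition (m. 2) form the presentation; fragmentation and cadence (mm. 3–4) form the continuation — the 4-bar whole is a sentence.

sentence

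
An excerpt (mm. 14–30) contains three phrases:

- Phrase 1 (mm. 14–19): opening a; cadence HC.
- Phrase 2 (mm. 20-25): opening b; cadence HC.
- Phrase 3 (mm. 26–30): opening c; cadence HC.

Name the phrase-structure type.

phrase group

The final phrase closes with a half cadence, which is not stronger than the preceding half cadence; the 3 phrases lack an overall antecedent–consequent design and so form a phrase group.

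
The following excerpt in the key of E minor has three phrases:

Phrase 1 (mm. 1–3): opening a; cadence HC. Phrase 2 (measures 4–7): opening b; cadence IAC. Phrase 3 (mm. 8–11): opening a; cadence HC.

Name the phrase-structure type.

The final phrase closes with a half cadence, which is not stronger than the preceding imperfect authentic cadence; the 3 phrases lack an overall antecedent–consequent design and so form a phrase group.

phrase group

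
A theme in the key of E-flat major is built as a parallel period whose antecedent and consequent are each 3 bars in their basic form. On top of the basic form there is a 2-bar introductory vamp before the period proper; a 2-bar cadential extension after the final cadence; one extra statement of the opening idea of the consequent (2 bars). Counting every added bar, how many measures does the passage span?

12 measures

Basic parallel period: 3 + 3 = 6 bars.
6 (basic form) + 2 (introduction) + 2 (cadential extension) + 2 (extra statement) = 12.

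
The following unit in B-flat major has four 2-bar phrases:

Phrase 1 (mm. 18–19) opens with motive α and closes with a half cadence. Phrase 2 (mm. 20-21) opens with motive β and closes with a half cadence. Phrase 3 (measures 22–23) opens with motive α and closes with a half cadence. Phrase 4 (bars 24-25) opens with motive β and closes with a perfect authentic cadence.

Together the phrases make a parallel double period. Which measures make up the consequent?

In a double period the first pair of phrases (ending half cadence) is the large antecedent and the second pair (ending perfect authentic cadence) is the large consequent; the consequent is measures 22–25.

measures 22–25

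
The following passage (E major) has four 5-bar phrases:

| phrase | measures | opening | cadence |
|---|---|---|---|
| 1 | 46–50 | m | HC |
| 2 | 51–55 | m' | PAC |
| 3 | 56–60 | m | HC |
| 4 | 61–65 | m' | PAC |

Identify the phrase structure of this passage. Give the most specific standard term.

repeated period

The cadence pattern HC–PAC–HC–PAC is weak–strong twice, and phrases 3–4 restate phrases 1–2: a period heard twice, not a double period (which would end weakly at phrase 2).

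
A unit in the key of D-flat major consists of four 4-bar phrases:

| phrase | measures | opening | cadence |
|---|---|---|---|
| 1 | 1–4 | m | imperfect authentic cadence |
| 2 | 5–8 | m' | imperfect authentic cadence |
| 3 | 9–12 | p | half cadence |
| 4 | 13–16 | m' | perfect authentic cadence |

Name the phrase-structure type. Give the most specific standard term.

Four phrases in two halves: the first half (bars 1–8) ends with an imperfect authentic cadence, the second (measures 9–16) with a perfect authentic cadence — a large antecedent–consequent pair, i.e. a double period.
Phrase 3 begins with different material from phrase 1, making it contrasting.

contrasting double period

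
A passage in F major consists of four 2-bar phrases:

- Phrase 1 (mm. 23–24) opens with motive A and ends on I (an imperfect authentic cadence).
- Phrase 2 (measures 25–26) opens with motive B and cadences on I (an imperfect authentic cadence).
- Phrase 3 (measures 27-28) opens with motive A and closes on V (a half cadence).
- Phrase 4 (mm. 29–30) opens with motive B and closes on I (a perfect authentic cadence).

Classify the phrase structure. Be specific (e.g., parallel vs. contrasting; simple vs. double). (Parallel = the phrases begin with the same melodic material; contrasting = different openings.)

parallel double period

Four phrases in two halves: the first half (bars 23-26) ends with an imperfect authentic cadence, the second (mm. 27–30) with a perfect authentic cadence — a large antecedent–consequent pair, i.e. a double period.
Phrase 3 begins with the same material as phrase 1, making it parallel.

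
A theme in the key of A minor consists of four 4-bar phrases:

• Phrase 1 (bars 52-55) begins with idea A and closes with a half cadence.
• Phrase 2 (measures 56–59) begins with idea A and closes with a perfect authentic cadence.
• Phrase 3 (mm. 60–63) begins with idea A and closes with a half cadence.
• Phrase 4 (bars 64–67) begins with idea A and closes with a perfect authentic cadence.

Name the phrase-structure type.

repeated period

The cadence pattern HC–PAC–HC–PAC is weak–strong twice, and phrases 3–4 restate phrases 1–2: a period heard twice, not a double period (which would end weakly at phrase 2).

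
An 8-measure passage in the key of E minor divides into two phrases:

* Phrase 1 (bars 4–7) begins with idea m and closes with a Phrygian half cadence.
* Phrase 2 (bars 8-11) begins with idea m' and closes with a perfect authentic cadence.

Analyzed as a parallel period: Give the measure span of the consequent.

The antecedent is the phrase ending with the weaker cadence (Phrygian half cadence, phrase 1) and the consequent the one ending more conclusively (perfect authentic cadence, phrase 2); the consequent is measures 8–11.

measures 8–11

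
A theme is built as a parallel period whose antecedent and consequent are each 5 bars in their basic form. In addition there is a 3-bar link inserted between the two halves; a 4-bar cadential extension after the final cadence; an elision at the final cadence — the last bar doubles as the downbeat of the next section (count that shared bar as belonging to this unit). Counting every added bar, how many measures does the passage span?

17 measures

Basic parallel period: 5 + 5 = 10 bars.
10 (basic form) + 3 (link) + 4 (cadential extension) = 17.
The elision shares a bar with the next section but does not change this unit's count.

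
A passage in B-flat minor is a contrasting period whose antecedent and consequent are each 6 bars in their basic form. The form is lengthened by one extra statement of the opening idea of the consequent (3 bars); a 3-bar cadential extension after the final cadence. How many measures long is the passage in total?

18 measures

Basic contrasting period: 6 + 6 = 12 bars.
12 (basic form) + 3 (extra statement) + 3 (cadential extension) = 18.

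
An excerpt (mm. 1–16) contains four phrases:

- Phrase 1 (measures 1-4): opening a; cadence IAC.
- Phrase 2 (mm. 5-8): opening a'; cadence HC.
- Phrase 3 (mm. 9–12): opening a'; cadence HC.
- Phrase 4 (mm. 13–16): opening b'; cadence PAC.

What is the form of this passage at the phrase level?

Four phrases in two halves: the first half (measures 1–8) ends with a half cadence, the second (measures 9–16) with a perfect authentic cadence — a large antecedent–consequent pair, i.e. a double period.
Phrase 3 begins with the same material as phrase 1, making it parallel.

parallel double period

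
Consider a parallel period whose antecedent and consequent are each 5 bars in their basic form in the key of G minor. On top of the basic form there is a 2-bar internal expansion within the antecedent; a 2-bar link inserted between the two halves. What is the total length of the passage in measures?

Basic parallel period: 5 + 5 = 10 bars.
10 (basic form) + 2 (internal expansion) + 2 (link) = 14.

14 measures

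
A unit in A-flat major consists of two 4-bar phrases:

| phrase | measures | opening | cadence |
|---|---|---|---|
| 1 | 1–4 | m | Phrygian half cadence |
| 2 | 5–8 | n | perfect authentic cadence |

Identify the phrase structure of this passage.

contrasting period

Phrase 1 ends with a Phrygian half cadence (weaker) and phrase 2 with a perfect authentic cadence (stronger): antecedent + consequent = a period.
The two phrases open with different material (m / n), so the period is contrasting.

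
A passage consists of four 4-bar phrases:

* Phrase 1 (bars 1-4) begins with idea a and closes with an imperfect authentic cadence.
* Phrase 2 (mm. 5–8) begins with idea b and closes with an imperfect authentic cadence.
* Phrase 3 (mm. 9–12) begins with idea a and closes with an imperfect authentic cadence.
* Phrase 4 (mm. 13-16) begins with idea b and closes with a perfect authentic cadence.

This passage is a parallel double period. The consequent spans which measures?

measures 9–16

In a double period the four phrases pair into a large antecedent (phrases 1–2, ending imperfect authentic cadence) and a large consequent (phrases 3–4, ending perfect authentic cadence). The consequent spans mm. 9–16.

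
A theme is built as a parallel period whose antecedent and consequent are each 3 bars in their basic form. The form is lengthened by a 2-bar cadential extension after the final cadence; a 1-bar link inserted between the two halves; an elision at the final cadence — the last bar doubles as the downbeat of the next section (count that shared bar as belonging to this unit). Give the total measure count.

Basic parallel period: 3 + 3 = 6 bars.
6 (basic form) + 2 (cadential extension) + 1 (link) = 9.
The elision shares a bar with the next section but does not change this unit's count.

9 measures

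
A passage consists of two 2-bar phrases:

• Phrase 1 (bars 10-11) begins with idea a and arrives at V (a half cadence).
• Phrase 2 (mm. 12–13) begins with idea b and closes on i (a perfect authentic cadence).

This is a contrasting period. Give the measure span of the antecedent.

measures 10–11

The phrase ending with the weaker cadence (half cadence) is the antecedent; the one ending more conclusively (perfect authentic cadence) is the consequent. The antecedent is measures 10–11.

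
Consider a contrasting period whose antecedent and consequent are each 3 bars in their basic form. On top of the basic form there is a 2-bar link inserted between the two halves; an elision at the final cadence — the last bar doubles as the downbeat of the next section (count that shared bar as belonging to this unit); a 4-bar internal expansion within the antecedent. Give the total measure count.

Basic contrasting period: 3 + 3 = 6 bars.
6 (basic form) + 2 (link) + 4 (internal expansion) = 12.
The elision shares a bar with the next section but does not change this unit's count.

12 measures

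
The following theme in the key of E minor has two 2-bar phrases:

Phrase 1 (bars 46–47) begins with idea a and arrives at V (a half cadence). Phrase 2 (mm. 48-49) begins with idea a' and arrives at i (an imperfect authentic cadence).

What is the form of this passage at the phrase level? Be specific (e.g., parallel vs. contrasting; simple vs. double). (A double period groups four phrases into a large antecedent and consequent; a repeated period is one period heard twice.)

parallel period

Phrase 1 ends with a half cadence (weaker) and phrase 2 with an imperfect authentic cadence (stronger): antecedent + consequent = a period.
The two phrases open with the same material (a / a'), so the period is parallel.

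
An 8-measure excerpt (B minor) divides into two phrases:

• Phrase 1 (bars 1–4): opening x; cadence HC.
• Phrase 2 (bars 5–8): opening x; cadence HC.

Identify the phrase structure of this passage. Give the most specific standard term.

Both phrases have the same opening (x) and the same cadence (half cadence): the second is a restatement, not a consequent, so this is a repeated phrase rather than a period.

repeated phrase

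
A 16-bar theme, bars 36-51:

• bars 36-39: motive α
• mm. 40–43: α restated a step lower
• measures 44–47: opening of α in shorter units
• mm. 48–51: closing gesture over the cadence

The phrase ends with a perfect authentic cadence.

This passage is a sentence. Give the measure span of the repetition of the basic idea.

The presentation of a sentence is the basic idea (mm. 36-39) plus its repetition (measures 40–43); the repetition of the basic idea is therefore bars 40–43.

measures 40–43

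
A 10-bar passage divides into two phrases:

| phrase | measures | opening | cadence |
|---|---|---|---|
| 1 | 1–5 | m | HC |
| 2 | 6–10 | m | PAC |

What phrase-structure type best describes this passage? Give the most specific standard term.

Phrase 1 ends with a half cadence (weaker) and phrase 2 with a perfect authentic cadence (stronger): antecedent + consequent = a period.
The two phrases open with the same material (m / m), so the period is parallel.

parallel period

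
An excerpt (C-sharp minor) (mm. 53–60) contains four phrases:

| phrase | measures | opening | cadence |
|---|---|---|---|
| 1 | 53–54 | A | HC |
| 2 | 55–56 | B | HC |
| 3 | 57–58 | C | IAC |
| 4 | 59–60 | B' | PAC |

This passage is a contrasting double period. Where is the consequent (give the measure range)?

In a double period the four phrases pair into a large antecedent (phrases 1–2, ending half cadence) and a large consequent (phrases 3–4, ending perfect authentic cadence). The consequent spans measures 57-60.

measures 57–60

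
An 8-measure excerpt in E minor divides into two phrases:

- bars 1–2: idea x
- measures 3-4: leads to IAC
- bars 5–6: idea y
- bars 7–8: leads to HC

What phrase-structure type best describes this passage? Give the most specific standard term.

phrase group

The second phrase closes with a half cadence, which is not stronger than the first phrase's imperfect authentic cadence; without a weak→strong cadential pair there is no antecedent–consequent relationship, so this is a phrase group rather than a period.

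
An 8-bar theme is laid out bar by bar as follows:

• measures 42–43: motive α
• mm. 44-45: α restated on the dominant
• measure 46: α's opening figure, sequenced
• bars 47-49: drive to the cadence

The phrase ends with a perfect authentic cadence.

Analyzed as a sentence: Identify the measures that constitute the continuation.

After the presentation (measures 42-45), the continuation covers the fragmentation through the cadence: mm. 46–49.

measures 46–49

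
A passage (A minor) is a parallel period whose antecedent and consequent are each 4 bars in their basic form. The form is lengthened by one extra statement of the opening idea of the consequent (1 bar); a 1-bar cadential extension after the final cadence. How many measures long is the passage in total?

10 measures

Basic parallel period: 4 + 4 = 8 bars.
8 (basic form) + 1 (extra statement) + 1 (cadential extension) = 10.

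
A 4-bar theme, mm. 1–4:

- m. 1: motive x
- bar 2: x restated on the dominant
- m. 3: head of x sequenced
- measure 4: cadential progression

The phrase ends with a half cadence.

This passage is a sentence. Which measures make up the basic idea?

measures 1–1

The presentation of a sentence is the basic idea (bar 1) plus its repetition (m. 2); the basic idea is therefore bar 1.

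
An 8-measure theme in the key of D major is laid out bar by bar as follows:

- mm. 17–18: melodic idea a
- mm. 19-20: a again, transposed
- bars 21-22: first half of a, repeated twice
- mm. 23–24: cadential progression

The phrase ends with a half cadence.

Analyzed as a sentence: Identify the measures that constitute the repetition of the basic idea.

The presentation of a sentence is the basic idea (measures 17–18) plus its repetition (mm. 19–20); the repetition of the basic idea is therefore mm. 19–20.

measures 19–20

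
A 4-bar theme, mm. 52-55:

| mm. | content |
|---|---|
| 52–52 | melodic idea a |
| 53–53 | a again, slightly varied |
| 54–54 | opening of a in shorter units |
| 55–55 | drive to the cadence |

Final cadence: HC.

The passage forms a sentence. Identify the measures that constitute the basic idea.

measures 52–52

The presentation of a sentence is the basic idea (m. 52) plus its repetition (m. 53); the basic idea is therefore bar 52.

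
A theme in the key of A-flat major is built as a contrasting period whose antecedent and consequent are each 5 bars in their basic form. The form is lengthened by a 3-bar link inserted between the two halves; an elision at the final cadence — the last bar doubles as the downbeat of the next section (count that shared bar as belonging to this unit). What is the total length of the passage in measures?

13 measures

Basic contrasting period: 5 + 5 = 10 bars.
10 (basic form) + 3 (link) = 13.
The elision shares a bar with the next section but does not change this unit's count.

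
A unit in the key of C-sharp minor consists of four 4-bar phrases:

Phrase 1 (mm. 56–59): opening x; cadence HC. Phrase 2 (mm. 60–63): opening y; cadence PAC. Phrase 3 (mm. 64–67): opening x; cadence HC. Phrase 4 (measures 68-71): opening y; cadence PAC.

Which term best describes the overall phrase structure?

repeated period

The cadence pattern HC–PAC–HC–PAC is weak–strong twice, and phrases 3–4 restate phrases 1–2: a period heard twice, not a double period (which would end weakly at phrase 2).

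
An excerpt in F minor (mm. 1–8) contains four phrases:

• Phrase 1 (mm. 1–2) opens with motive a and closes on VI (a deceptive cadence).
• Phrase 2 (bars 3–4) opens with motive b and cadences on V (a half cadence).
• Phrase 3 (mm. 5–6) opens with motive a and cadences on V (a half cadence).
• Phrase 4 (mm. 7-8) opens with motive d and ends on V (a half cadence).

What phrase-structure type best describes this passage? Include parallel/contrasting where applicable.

phrase group

Phrase 4 ends with a half cadence, no stronger than phrase 2's half cadence, so the four phrases do not form a double period; nor do phrases 3–4 duplicate 1–2, so it is not a repeated period. With no phrase reaching a conclusive cadence, the passage is a phrase group.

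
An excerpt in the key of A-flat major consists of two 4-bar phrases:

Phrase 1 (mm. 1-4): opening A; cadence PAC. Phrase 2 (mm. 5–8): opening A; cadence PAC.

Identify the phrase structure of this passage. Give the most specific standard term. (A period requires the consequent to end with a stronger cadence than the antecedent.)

repeated phrase

Both phrases have the same opening (A) and the same cadence (perfect authentic cadence): the second is a restatement, not a consequent, so this is a repeated phrase rather than a period.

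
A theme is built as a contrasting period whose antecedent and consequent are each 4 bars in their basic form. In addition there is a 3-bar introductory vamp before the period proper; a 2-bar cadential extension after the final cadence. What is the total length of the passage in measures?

Basic contrasting period: 4 + 4 = 8 bars.
8 (basic form) + 3 (introduction) + 2 (cadential extension) = 13.

13 measures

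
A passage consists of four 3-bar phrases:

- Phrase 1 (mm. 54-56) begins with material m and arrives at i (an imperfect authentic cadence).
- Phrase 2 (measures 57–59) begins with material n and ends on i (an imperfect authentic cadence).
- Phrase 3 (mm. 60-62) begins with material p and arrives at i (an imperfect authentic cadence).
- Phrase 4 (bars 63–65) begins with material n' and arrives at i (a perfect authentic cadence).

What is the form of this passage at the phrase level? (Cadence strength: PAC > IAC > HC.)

Four phrases in two halves: the first half (mm. 54–59) ends with an imperfect authentic cadence, the second (mm. 60–65) with a perfect authentic cadence — a large antecedent–consequent pair, i.e. a double period.
Phrase 3 begins with different material from phrase 1, making it contrasting.

contrasting double period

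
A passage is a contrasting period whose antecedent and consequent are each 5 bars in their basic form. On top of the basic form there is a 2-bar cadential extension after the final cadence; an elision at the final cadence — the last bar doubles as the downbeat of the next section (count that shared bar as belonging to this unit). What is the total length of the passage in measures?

Basic contrasting period: 5 + 5 = 10 bars.
10 (basic form) + 2 (cadential extension) = 12.
The elision shares a bar with the next section but does not change this unit's count.

12 measures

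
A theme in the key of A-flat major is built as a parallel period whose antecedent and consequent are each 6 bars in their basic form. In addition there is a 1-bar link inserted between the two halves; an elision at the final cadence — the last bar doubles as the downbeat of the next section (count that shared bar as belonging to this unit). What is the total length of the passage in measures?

13 measures

Basic parallel period: 6 + 6 = 12 bars.
12 (basic form) + 1 (link) = 13.
The elision shares a bar with the next section but does not change this unit's count.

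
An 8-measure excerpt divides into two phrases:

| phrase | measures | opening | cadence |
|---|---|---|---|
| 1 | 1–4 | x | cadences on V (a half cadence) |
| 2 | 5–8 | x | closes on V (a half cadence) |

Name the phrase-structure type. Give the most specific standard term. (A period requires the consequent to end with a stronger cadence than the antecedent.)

Both phrases have the same opening (x) and the same cadence (half cadence): the second is a restatement, not a consequent, so this is a repeated phrase rather than a period.

repeated phrase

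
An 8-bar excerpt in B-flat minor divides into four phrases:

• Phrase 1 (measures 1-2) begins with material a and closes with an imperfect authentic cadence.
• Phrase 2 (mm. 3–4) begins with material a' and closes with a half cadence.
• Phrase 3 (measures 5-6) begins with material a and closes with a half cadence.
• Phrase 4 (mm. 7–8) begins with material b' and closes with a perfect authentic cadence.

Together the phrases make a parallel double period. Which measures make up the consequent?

measures 5–8

In a double period the first pair of phrases (ending half cadence) is the large antecedent and the second pair (ending perfect authentic cadence) is the large consequent; the consequent is measures 5–8.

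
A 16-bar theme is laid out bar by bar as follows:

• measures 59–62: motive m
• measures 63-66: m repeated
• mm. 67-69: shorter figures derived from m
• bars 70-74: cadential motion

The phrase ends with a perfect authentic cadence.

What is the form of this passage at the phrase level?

Basic idea (mm. 59–62) + its repetition (mm. 63–66) form the presentation; fragmentation and cadence (mm. 67–74) form the continuation — the 16-bar whole is a sentence.

sentence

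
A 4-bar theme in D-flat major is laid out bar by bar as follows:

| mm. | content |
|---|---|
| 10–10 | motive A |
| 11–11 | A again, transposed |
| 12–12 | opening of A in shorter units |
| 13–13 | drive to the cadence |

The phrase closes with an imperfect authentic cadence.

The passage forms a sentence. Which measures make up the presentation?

The presentation of a sentence is the basic idea (m. 10) plus its repetition (m. 11); the presentation is therefore mm. 10-11.

measures 10–11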